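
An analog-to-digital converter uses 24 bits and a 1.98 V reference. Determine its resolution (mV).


The resolution (LSB) of an ADC is Vref / 2^n.
LSB = 1.98 / 2^24
LSB = 1.98 / 16777216
LSB = 1.2e-07 V = 0.00011802 mV

0.00011802 mV


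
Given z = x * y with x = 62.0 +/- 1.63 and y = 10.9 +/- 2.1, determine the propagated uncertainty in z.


For a product z = x*y, the relative uncertainty is:
uz/z = sqrt((ux/x)^2 + (uy/y)^2)
Relative uncertainties: ux/x = 1.63/62.0 = 0.02629
uy/y = 2.1/10.9 = 0.192661
z = 62.0 * 10.9 = 675.8
uz = 675.8 * sqrt(0.02629^2 + 0.192661^2) = 131.407

131.407


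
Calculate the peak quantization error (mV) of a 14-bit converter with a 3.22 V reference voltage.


The maximum quantization error is +/- LSB/2.
LSB = Vref / 2^n = 3.22 / 16384 = 0.00019653 V
Max error = LSB / 2 = 0.00019653 / 2 = 9.827e-05 V
Max error = 0.0983 mV

0.0983 mV


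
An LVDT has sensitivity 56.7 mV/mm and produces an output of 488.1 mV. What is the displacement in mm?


Displacement = Vout / sensitivity.
d = 488.1 / 56.7
d = 8.608 mm

8.608 mm


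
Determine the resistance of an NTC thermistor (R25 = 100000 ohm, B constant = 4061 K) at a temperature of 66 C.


NTC thermistor equation: Rt = R25 * exp(B * (1/T - 1/T25)).
T in Kelvin: 339.15 K, T25 = 298.15 K
1/T - 1/T25 = 1/339.15 - 1/298.15 = -0.00040547
B * (1/T - 1/T25) = 4061 * -0.00040547 = -1.6466
Rt = 100000 * exp(-1.6466) = 19270.2 ohm

19270.2 ohm


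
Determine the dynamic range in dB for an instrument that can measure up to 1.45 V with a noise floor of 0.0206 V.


Dynamic range = 20 * log10(Vmax / Vnoise).
DR = 20 * log10(1.45 / 0.0206)
DR = 20 * log10(70.39)
DR = 36.95 dB

36.95 dB


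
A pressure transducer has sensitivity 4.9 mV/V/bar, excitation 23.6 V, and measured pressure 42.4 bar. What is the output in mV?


Output = sensitivity * Vex * P.
Vout = 4.9 * 23.6 * 42.4
Vout = 115.64 * 42.4
Vout = 4903.14 mV

4903.14 mV


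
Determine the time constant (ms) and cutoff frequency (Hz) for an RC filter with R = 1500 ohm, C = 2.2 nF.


Time constant: tau = R * C.
tau = 1500 * 2.20e-09 = 3.3e-06 s
tau = 0.0033 ms
Cutoff frequency: fc = 1 / (2*pi*R*C).
fc = 1 / (2*pi*3.3e-06) = 48228.77 Hz

tau = 0.0033 ms, fc = 48228.77 Hz


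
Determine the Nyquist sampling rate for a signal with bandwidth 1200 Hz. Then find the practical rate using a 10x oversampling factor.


By Nyquist theorem, fs_min = 2 * fmax.
fs_min = 2 * 1200 = 2400 Hz
Practical rate = 10 * fs_min = 10 * 2400 = 24000 Hz

fs_min = 2400 Hz, fs_practical = 24000 Hz


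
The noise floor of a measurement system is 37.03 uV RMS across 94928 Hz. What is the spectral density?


Noise spectral density = Vrms / sqrt(BW).
NSD = 37.03 / sqrt(94928)
NSD = 37.03 / 308.1039
NSD = 0.1202 uV/sqrt(Hz)

0.1202 uV/sqrt(Hz)


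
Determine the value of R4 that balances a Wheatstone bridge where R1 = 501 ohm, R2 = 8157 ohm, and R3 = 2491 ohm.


At balance: R1*R4 = R2*R3, so R4 = R2*R3/R1.
R4 = 8157 * 2491 / 501
R4 = 20319087 / 501
R4 = 40557.06 ohm

40557.06 ohm


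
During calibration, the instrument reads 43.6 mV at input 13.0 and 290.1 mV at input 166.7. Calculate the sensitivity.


Sensitivity = (y2 - y1) / (x2 - x1).
S = (290.1 - 43.6) / (166.7 - 13.0)
S = 246.5 / 153.7
S = 1.6038 mV/unit

1.6038 mV/unit


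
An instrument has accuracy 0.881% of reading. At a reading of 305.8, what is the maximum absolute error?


Absolute error = (accuracy% / 100) * reading.
Error = (0.881 / 100) * 305.8
Error = 0.00881 * 305.8
Error = 2.6941

2.6941


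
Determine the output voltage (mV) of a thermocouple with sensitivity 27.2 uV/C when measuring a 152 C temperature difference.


The thermocouple output V = sensitivity * dT.
V = 27.2 uV/C * 152 C
V = 4134.4 uV
V = 4.134 mV

4.134 mV


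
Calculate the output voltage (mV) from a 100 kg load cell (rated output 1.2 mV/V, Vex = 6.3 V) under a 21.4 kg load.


Vout = rated_output * Vex * (load / capacity).
Vout = 1.2 * 6.3 * (21.4 / 100)
Vout = 1.2 * 6.3 * 0.214
Vout = 1.618 mV

1.618 mV


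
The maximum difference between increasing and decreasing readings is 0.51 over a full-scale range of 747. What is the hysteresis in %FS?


Hysteresis = (max difference / full scale) * 100%.
H = (0.51 / 747) * 100
H = 0.068 %FS

0.068 %FS


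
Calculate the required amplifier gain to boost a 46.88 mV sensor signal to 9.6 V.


Gain = Vout / Vin (converting to same units).
G = 9.6 V / 46.88 mV
G = 9600.0 mV / 46.88 mV
G = 204.78

204.78


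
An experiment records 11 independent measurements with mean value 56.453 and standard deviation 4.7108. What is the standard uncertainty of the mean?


The standard uncertainty for Type A evaluation is u = s / sqrt(n).
u = 4.7108 / sqrt(11)
u = 4.7108 / 3.3166
u = 1.4204

1.4204


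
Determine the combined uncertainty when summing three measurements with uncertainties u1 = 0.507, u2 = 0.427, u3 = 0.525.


For a sum of independent quantities, uc = sqrt(u1^2 + u2^2 + u3^2).
uc = sqrt(0.507^2 + 0.427^2 + 0.525^2)
uc = sqrt(0.257049 + 0.182329 + 0.275625)
uc = 0.8456

0.8456


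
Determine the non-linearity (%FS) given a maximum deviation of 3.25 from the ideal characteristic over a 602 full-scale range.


Linearity error = (max deviation / full scale) * 100%.
Linearity = (3.25 / 602) * 100
Linearity = 0.54 %FS

0.54 %FS


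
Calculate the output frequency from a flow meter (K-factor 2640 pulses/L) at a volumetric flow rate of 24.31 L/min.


Frequency = K * Q / 60 (converting L/min to L/s).
f = 2640 * 24.31 / 60
f = 64178.4 / 60
f = 1069.64 Hz

1069.64 Hz


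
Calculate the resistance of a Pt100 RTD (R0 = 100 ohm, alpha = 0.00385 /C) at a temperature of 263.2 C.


The RTD equation: Rt = R0 * (1 + alpha * T).
Rt = 100 * (1 + 0.00385 * 263.2)
Rt = 100 * (1 + 1.01332)
Rt = 100 * 2.01332
Rt = 201.332 ohm

201.332 ohm


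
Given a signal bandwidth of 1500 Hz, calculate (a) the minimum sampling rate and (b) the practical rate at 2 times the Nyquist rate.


By Nyquist theorem, fs_min = 2 * fmax.
fs_min = 2 * 1500 = 3000 Hz
Practical rate = 2 * fs_min = 2 * 3000 = 6000 Hz

fs_min = 3000 Hz, fs_practical = 6000 Hz


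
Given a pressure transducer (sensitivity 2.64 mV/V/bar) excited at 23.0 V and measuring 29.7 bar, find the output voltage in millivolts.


Output = sensitivity * Vex * P.
Vout = 2.64 * 23.0 * 29.7
Vout = 60.72 * 29.7
Vout = 1803.38 mV

1803.38 mV


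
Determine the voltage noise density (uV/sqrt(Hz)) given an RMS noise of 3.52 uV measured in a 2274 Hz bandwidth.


Noise spectral density = Vrms / sqrt(BW).
NSD = 3.52 / sqrt(2274)
NSD = 3.52 / 47.6865
NSD = 0.0738 uV/sqrt(Hz)

0.0738 uV/sqrt(Hz)


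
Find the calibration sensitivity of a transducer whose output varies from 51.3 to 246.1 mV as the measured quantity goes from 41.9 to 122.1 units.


Sensitivity = (y2 - y1) / (x2 - x1).
S = (246.1 - 51.3) / (122.1 - 41.9)
S = 194.8 / 80.2
S = 2.4289 mV/unit

2.4289 mV/unit


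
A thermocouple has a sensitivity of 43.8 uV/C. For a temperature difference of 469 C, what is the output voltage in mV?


The thermocouple output V = sensitivity * dT.
V = 43.8 uV/C * 469 C
V = 20542.2 uV
V = 20.542 mV

20.542 mV


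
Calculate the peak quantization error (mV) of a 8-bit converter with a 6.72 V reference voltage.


The maximum quantization error is +/- LSB/2.
LSB = Vref / 2^n = 6.72 / 256 = 0.02625 V
Max error = LSB / 2 = 0.02625 / 2 = 0.013125 V
Max error = 13.125 mV

13.125 mV


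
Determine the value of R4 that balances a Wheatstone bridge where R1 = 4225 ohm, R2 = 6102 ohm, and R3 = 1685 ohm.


At balance: R1*R4 = R2*R3, so R4 = R2*R3/R1.
R4 = 6102 * 1685 / 4225
R4 = 10281870 / 4225
R4 = 2433.58 ohm

2433.58 ohm


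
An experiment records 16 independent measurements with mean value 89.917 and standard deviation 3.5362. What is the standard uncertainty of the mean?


The standard uncertainty for Type A evaluation is u = s / sqrt(n).
u = 3.5362 / sqrt(16)
u = 3.5362 / 4.0
u = 0.8841

0.8841


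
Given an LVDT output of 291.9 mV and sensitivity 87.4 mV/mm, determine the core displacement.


Displacement = Vout / sensitivity.
d = 291.9 / 87.4
d = 3.34 mm

3.34 mm


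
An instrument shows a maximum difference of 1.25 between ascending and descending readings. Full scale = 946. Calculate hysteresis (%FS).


Hysteresis = (max difference / full scale) * 100%.
H = (1.25 / 946) * 100
H = 0.132 %FS

0.132 %FS


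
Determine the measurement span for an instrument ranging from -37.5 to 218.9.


Span = upper range - lower range.
Span = 218.9 - (-37.5)
Span = 256.4

256.4


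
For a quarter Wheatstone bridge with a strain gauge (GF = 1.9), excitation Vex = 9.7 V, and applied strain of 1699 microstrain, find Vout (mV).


Quarter bridge output: Vout = (GF * epsilon * Vex) / 4.
Vout = (1.9 * 1699e-6 * 9.7) / 4
Vout = 0.03131257 / 4 V
Vout = 0.00782814 V = 7.8281 mV

7.8281 mV


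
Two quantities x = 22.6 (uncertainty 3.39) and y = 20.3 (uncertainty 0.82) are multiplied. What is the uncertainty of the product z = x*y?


For a product z = x*y, the relative uncertainty is:
uz/z = sqrt((ux/x)^2 + (uy/y)^2)
Relative uncertainties: ux/x = 3.39/22.6 = 0.15
uy/y = 0.82/20.3 = 0.040394
z = 22.6 * 20.3 = 458.8
uz = 458.8 * sqrt(0.15^2 + 0.040394^2) = 71.269

71.269


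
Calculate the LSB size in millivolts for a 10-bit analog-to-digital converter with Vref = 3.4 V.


The resolution (LSB) of an ADC is Vref / 2^n.
LSB = 3.4 / 2^10
LSB = 3.4 / 1024
LSB = 0.00332031 V = 3.3203125 mV

3.3203125 mV


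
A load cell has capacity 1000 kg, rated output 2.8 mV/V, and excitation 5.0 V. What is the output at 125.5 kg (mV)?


Vout = rated_output * Vex * (load / capacity).
Vout = 2.8 * 5.0 * (125.5 / 1000)
Vout = 2.8 * 5.0 * 0.1255
Vout = 1.757 mV

1.757 mV


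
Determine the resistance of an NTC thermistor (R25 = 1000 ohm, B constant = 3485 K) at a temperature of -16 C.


NTC thermistor equation: Rt = R25 * exp(B * (1/T - 1/T25)).
T in Kelvin: 257.15 K, T25 = 298.15 K
1/T - 1/T25 = 1/257.15 - 1/298.15 = 0.00053476
B * (1/T - 1/T25) = 3485 * 0.00053476 = 1.8637
Rt = 1000 * exp(1.8637) = 6447.3 ohm

6447.3 ohm


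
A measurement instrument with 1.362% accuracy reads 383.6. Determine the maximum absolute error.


Absolute error = (accuracy% / 100) * reading.
Error = (1.362 / 100) * 383.6
Error = 0.01362 * 383.6
Error = 5.2246

5.2246


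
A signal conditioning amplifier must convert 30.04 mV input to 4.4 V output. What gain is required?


Gain = Vout / Vin (converting to same units).
G = 4.4 V / 30.04 mV
G = 4400.0 mV / 30.04 mV
G = 146.47

146.47


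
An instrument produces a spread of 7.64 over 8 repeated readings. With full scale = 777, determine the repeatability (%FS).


Repeatability = (spread / full scale) * 100%.
R = (7.64 / 777) * 100
R = 0.983 %FS

0.983 %FS


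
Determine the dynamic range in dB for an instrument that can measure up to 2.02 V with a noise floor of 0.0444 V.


Dynamic range = 20 * log10(Vmax / Vnoise).
DR = 20 * log10(2.02 / 0.0444)
DR = 20 * log10(45.5)
DR = 33.16 dB

33.16 dB


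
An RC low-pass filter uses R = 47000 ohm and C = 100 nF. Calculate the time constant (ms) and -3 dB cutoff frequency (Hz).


Time constant: tau = R * C.
tau = 47000 * 1.00e-07 = 0.0047 s
tau = 4.7 ms
Cutoff frequency: fc = 1 / (2*pi*R*C).
fc = 1 / (2*pi*0.0047) = 33.86 Hz

tau = 4.7 ms, fc = 33.86 Hz


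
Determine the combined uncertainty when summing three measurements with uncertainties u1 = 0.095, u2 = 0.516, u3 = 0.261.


For a sum of independent quantities, uc = sqrt(u1^2 + u2^2 + u3^2).
uc = sqrt(0.095^2 + 0.516^2 + 0.261^2)
uc = sqrt(0.009025 + 0.266256 + 0.068121)
uc = 0.586

0.586


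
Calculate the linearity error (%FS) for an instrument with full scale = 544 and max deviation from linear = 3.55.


Linearity error = (max deviation / full scale) * 100%.
Linearity = (3.55 / 544) * 100
Linearity = 0.653 %FS

0.653 %FS


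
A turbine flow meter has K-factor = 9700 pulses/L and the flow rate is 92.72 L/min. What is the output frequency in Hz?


Frequency = K * Q / 60 (converting L/min to L/s).
f = 9700 * 92.72 / 60
f = 899384.0 / 60
f = 14989.73 Hz

14989.73 Hz


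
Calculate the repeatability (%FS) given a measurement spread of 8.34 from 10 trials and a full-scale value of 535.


Repeatability = (spread / full scale) * 100%.
R = (8.34 / 535) * 100
R = 1.559 %FS

1.559 %FS


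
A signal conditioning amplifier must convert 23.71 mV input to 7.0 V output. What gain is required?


Gain = Vout / Vin (converting to same units).
G = 7.0 V / 23.71 mV
G = 7000.0 mV / 23.71 mV
G = 295.23

295.23


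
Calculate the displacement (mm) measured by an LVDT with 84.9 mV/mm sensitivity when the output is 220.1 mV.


Displacement = Vout / sensitivity.
d = 220.1 / 84.9
d = 2.592 mm

2.592 mm


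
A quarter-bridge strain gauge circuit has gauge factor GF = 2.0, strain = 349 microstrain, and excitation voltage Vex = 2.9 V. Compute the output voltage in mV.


Quarter bridge output: Vout = (GF * epsilon * Vex) / 4.
Vout = (2.0 * 349e-6 * 2.9) / 4
Vout = 0.0020242 / 4 V
Vout = 0.00050605 V = 0.506 mV

0.506 mV


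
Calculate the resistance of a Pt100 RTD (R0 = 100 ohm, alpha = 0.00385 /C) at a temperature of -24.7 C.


The RTD equation: Rt = R0 * (1 + alpha * T).
Rt = 100 * (1 + 0.00385 * -24.7)
Rt = 100 * (1 + -0.095095)
Rt = 100 * 0.904905
Rt = 90.49 ohm

90.49 ohm


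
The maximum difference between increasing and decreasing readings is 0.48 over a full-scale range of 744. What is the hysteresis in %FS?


Hysteresis = (max difference / full scale) * 100%.
H = (0.48 / 744) * 100
H = 0.065 %FS

0.065 %FS


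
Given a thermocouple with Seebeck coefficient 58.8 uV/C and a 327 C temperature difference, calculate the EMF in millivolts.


The thermocouple output V = sensitivity * dT.
V = 58.8 uV/C * 327 C
V = 19227.6 uV
V = 19.228 mV

19.228 mV


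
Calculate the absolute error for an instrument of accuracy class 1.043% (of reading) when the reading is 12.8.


Absolute error = (accuracy% / 100) * reading.
Error = (1.043 / 100) * 12.8
Error = 0.01043 * 12.8
Error = 0.1335

0.1335


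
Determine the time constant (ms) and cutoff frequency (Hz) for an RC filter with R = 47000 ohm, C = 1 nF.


Time constant: tau = R * C.
tau = 47000 * 1.00e-09 = 4.7e-05 s
tau = 0.047 ms
Cutoff frequency: fc = 1 / (2*pi*R*C).
fc = 1 / (2*pi*4.7e-05) = 3386.28 Hz

tau = 0.047 ms, fc = 3386.28 Hz


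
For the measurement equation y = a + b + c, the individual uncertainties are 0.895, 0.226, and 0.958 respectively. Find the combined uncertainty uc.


For a sum of independent quantities, uc = sqrt(u1^2 + u2^2 + u3^2).
uc = sqrt(0.895^2 + 0.226^2 + 0.958^2)
uc = sqrt(0.801025 + 0.051076 + 0.917764)
uc = 1.3304

1.3304


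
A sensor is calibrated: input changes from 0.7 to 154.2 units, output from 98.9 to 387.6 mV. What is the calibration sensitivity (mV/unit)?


Sensitivity = (y2 - y1) / (x2 - x1).
S = (387.6 - 98.9) / (154.2 - 0.7)
S = 288.7 / 153.5
S = 1.8808 mV/unit

1.8808 mV/unit


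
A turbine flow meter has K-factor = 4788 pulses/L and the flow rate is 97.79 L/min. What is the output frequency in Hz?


Frequency = K * Q / 60 (converting L/min to L/s).
f = 4788 * 97.79 / 60
f = 468218.52 / 60
f = 7803.64 Hz

7803.64 Hz


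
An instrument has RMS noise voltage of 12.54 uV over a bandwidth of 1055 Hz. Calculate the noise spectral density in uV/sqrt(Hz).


Noise spectral density = Vrms / sqrt(BW).
NSD = 12.54 / sqrt(1055)
NSD = 12.54 / 32.4808
NSD = 0.3861 uV/sqrt(Hz)

0.3861 uV/sqrt(Hz)


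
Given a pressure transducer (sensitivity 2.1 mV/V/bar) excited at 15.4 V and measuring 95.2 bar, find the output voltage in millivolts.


Output = sensitivity * Vex * P.
Vout = 2.1 * 15.4 * 95.2
Vout = 32.34 * 95.2
Vout = 3078.77 mV

3078.77 mV


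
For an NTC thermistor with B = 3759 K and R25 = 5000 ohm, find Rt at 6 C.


NTC thermistor equation: Rt = R25 * exp(B * (1/T - 1/T25)).
T in Kelvin: 279.15 K, T25 = 298.15 K
1/T - 1/T25 = 1/279.15 - 1/298.15 = 0.00022829
B * (1/T - 1/T25) = 3759 * 0.00022829 = 0.8581
Rt = 5000 * exp(0.8581) = 11793.7 ohm

11793.7 ohm


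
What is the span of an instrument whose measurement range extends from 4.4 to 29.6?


Span = upper range - lower range.
Span = 29.6 - (4.4)
Span = 25.2

25.2


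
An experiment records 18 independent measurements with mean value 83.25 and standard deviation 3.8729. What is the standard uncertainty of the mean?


The standard uncertainty for Type A evaluation is u = s / sqrt(n).
u = 3.8729 / sqrt(18)
u = 3.8729 / 4.2426
u = 0.9129

0.9129


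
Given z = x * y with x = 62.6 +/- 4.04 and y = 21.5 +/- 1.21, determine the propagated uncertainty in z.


For a product z = x*y, the relative uncertainty is:
uz/z = sqrt((ux/x)^2 + (uy/y)^2)
Relative uncertainties: ux/x = 4.04/62.6 = 0.064537
uy/y = 1.21/21.5 = 0.056279
z = 62.6 * 21.5 = 1345.9
uz = 1345.9 * sqrt(0.064537^2 + 0.056279^2) = 115.248

115.248


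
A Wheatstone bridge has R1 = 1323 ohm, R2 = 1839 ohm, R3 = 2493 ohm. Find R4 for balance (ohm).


At balance: R1*R4 = R2*R3, so R4 = R2*R3/R1.
R4 = 1839 * 2493 / 1323
R4 = 4584627 / 1323
R4 = 3465.33 ohm

3465.33 ohm


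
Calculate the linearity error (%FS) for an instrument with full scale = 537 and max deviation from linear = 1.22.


Linearity error = (max deviation / full scale) * 100%.
Linearity = (1.22 / 537) * 100
Linearity = 0.227 %FS

0.227 %FS


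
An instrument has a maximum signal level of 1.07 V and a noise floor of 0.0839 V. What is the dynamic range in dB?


Dynamic range = 20 * log10(Vmax / Vnoise).
DR = 20 * log10(1.07 / 0.0839)
DR = 20 * log10(12.75)
DR = 22.11 dB

22.11 dB


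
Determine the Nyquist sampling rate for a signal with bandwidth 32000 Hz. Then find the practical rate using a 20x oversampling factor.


By Nyquist theorem, fs_min = 2 * fmax.
fs_min = 2 * 32000 = 64000 Hz
Practical rate = 20 * fs_min = 20 * 64000 = 1280000 Hz

fs_min = 64000 Hz, fs_practical = 1280000 Hz


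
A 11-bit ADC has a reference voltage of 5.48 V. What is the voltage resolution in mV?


The resolution (LSB) of an ADC is Vref / 2^n.
LSB = 5.48 / 2^11
LSB = 5.48 / 2048
LSB = 0.00267578 V = 2.67578125 mV

2.67578125 mV


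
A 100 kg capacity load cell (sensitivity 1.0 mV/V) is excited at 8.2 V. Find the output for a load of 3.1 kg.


Vout = rated_output * Vex * (load / capacity).
Vout = 1.0 * 8.2 * (3.1 / 100)
Vout = 1.0 * 8.2 * 0.031
Vout = 0.254 mV

0.254 mV


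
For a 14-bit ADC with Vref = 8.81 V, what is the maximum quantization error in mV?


The maximum quantization error is +/- LSB/2.
LSB = Vref / 2^n = 8.81 / 16384 = 0.00053772 V
Max error = LSB / 2 = 0.00053772 / 2 = 0.00026886 V
Max error = 0.2689 mV

0.2689 mV


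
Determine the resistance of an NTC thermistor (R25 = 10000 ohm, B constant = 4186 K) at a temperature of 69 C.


NTC thermistor equation: Rt = R25 * exp(B * (1/T - 1/T25)).
T in Kelvin: 342.15 K, T25 = 298.15 K
1/T - 1/T25 = 1/342.15 - 1/298.15 = -0.00043132
B * (1/T - 1/T25) = 4186 * -0.00043132 = -1.8055
Rt = 10000 * exp(-1.8055) = 1643.9 ohm

1643.9 ohm


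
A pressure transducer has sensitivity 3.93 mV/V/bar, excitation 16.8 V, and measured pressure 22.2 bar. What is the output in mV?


Output = sensitivity * Vex * P.
Vout = 3.93 * 16.8 * 22.2
Vout = 66.024 * 22.2
Vout = 1465.73 mV

1465.73 mV


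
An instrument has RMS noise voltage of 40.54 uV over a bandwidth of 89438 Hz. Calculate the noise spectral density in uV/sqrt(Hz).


Noise spectral density = Vrms / sqrt(BW).
NSD = 40.54 / sqrt(89438)
NSD = 40.54 / 299.0619
NSD = 0.1356 uV/sqrt(Hz)

0.1356 uV/sqrt(Hz)


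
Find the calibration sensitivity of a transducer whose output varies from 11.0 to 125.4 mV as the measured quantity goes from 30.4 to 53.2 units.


Sensitivity = (y2 - y1) / (x2 - x1).
S = (125.4 - 11.0) / (53.2 - 30.4)
S = 114.4 / 22.8
S = 5.0175 mV/unit

5.0175 mV/unit


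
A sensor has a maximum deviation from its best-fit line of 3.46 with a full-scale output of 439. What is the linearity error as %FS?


Linearity error = (max deviation / full scale) * 100%.
Linearity = (3.46 / 439) * 100
Linearity = 0.788 %FS

0.788 %FS


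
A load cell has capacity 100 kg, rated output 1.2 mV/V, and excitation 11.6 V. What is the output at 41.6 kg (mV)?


Vout = rated_output * Vex * (load / capacity).
Vout = 1.2 * 11.6 * (41.6 / 100)
Vout = 1.2 * 11.6 * 0.416
Vout = 5.791 mV

5.791 mV


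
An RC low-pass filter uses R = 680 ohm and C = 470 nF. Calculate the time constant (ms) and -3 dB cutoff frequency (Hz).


Time constant: tau = R * C.
tau = 680 * 4.70e-07 = 0.0003196 s
tau = 0.3196 ms
Cutoff frequency: fc = 1 / (2*pi*R*C).
fc = 1 / (2*pi*0.0003196) = 497.98 Hz

tau = 0.3196 ms, fc = 497.98 Hz


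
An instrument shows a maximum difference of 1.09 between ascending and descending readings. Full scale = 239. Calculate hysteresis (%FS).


Hysteresis = (max difference / full scale) * 100%.
H = (1.09 / 239) * 100
H = 0.456 %FS

0.456 %FS


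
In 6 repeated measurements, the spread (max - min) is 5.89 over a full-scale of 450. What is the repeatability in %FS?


Repeatability = (spread / full scale) * 100%.
R = (5.89 / 450) * 100
R = 1.309 %FS

1.309 %FS


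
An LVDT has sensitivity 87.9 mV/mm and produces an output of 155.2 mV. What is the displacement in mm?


Displacement = Vout / sensitivity.
d = 155.2 / 87.9
d = 1.766 mm

1.766 mm


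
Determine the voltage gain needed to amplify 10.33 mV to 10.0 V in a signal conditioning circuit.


Gain = Vout / Vin (converting to same units).
G = 10.0 V / 10.33 mV
G = 10000.0 mV / 10.33 mV
G = 968.05

968.05


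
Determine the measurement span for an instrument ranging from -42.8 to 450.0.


Span = upper range - lower range.
Span = 450.0 - (-42.8)
Span = 492.8

492.8


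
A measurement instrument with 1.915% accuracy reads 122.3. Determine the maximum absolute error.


Absolute error = (accuracy% / 100) * reading.
Error = (1.915 / 100) * 122.3
Error = 0.01915 * 122.3
Error = 2.342

2.342


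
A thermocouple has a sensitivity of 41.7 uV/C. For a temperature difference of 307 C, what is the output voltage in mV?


The thermocouple output V = sensitivity * dT.
V = 41.7 uV/C * 307 C
V = 12801.9 uV
V = 12.802 mV

12.802 mV


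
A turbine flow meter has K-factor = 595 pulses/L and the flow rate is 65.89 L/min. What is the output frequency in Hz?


Frequency = K * Q / 60 (converting L/min to L/s).
f = 595 * 65.89 / 60
f = 39204.55 / 60
f = 653.41 Hz

653.41 Hz


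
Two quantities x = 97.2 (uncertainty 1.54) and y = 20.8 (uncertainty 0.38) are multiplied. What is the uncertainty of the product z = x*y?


For a product z = x*y, the relative uncertainty is:
uz/z = sqrt((ux/x)^2 + (uy/y)^2)
Relative uncertainties: ux/x = 1.54/97.2 = 0.015844
uy/y = 0.38/20.8 = 0.018269
z = 97.2 * 20.8 = 2021.8
uz = 2021.8 * sqrt(0.015844^2 + 0.018269^2) = 48.891

48.891


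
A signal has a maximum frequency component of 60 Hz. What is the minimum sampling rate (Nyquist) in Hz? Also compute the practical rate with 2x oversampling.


By Nyquist theorem, fs_min = 2 * fmax.
fs_min = 2 * 60 = 120 Hz
Practical rate = 2 * fs_min = 2 * 120 = 240 Hz

fs_min = 120 Hz, fs_practical = 240 Hz


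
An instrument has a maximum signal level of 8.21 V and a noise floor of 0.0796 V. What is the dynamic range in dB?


Dynamic range = 20 * log10(Vmax / Vnoise).
DR = 20 * log10(8.21 / 0.0796)
DR = 20 * log10(103.14)
DR = 40.27 dB

40.27 dB


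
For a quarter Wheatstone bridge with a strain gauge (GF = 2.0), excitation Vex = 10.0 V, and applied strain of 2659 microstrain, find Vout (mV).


Quarter bridge output: Vout = (GF * epsilon * Vex) / 4.
Vout = (2.0 * 2659e-6 * 10.0) / 4
Vout = 0.05318 / 4 V
Vout = 0.013295 V = 13.295 mV

13.295 mV


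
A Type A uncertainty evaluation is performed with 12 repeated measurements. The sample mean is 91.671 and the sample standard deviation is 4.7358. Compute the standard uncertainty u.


The standard uncertainty for Type A evaluation is u = s / sqrt(n).
u = 4.7358 / sqrt(12)
u = 4.7358 / 3.4641
u = 1.3671

1.3671


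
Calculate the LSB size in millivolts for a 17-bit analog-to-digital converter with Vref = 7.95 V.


The resolution (LSB) of an ADC is Vref / 2^n.
LSB = 7.95 / 2^17
LSB = 7.95 / 131072
LSB = 6.065e-05 V = 0.06065369 mV

0.06065369 mV


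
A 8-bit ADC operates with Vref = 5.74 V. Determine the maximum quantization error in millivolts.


The maximum quantization error is +/- LSB/2.
LSB = Vref / 2^n = 5.74 / 256 = 0.02242188 V
Max error = LSB / 2 = 0.02242188 / 2 = 0.01121094 V
Max error = 11.2109 mV

11.2109 mV


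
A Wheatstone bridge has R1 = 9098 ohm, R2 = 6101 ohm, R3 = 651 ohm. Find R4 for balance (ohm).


At balance: R1*R4 = R2*R3, so R4 = R2*R3/R1.
R4 = 6101 * 651 / 9098
R4 = 3971751 / 9098
R4 = 436.55 ohm

436.55 ohm


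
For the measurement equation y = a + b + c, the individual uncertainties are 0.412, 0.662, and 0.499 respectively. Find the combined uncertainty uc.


For a sum of independent quantities, uc = sqrt(u1^2 + u2^2 + u3^2).
uc = sqrt(0.412^2 + 0.662^2 + 0.499^2)
uc = sqrt(0.169744 + 0.438244 + 0.249001)
uc = 0.9257

0.9257


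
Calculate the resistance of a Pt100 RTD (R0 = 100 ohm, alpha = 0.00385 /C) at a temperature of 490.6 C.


The RTD equation: Rt = R0 * (1 + alpha * T).
Rt = 100 * (1 + 0.00385 * 490.6)
Rt = 100 * (1 + 1.88881)
Rt = 100 * 2.88881
Rt = 288.881 ohm

288.881 ohm


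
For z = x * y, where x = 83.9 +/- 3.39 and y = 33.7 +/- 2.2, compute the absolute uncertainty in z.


For a product z = x*y, the relative uncertainty is:
uz/z = sqrt((ux/x)^2 + (uy/y)^2)
Relative uncertainties: ux/x = 3.39/83.9 = 0.040405
uy/y = 2.2/33.7 = 0.065282
z = 83.9 * 33.7 = 2827.4
uz = 2827.4 * sqrt(0.040405^2 + 0.065282^2) = 217.074

217.074


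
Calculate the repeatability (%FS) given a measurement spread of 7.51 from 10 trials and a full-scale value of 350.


Repeatability = (spread / full scale) * 100%.
R = (7.51 / 350) * 100
R = 2.146 %FS

2.146 %FS


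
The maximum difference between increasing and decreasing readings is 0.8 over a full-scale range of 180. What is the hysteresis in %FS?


Hysteresis = (max difference / full scale) * 100%.
H = (0.8 / 180) * 100
H = 0.444 %FS

0.444 %FS


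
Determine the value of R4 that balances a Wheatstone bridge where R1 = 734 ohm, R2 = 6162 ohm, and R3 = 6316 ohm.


At balance: R1*R4 = R2*R3, so R4 = R2*R3/R1.
R4 = 6162 * 6316 / 734
R4 = 38919192 / 734
R4 = 53023.42 ohm

53023.42 ohm


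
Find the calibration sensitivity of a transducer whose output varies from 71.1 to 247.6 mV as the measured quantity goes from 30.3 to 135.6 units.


Sensitivity = (y2 - y1) / (x2 - x1).
S = (247.6 - 71.1) / (135.6 - 30.3)
S = 176.5 / 105.3
S = 1.6762 mV/unit

1.6762 mV/unit


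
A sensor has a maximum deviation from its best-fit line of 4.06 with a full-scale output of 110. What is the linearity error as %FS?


Linearity error = (max deviation / full scale) * 100%.
Linearity = (4.06 / 110) * 100
Linearity = 3.691 %FS

3.691 %FS


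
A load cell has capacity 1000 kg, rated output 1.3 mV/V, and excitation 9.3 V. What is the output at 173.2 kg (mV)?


Vout = rated_output * Vex * (load / capacity).
Vout = 1.3 * 9.3 * (173.2 / 1000)
Vout = 1.3 * 9.3 * 0.1732
Vout = 2.094 mV

2.094 mV


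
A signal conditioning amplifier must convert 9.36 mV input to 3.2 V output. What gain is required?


Gain = Vout / Vin (converting to same units).
G = 3.2 V / 9.36 mV
G = 3200.0 mV / 9.36 mV
G = 341.88

341.88


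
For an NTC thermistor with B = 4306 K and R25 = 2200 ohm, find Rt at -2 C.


NTC thermistor equation: Rt = R25 * exp(B * (1/T - 1/T25)).
T in Kelvin: 271.15 K, T25 = 298.15 K
1/T - 1/T25 = 1/271.15 - 1/298.15 = 0.00033398
B * (1/T - 1/T25) = 4306 * 0.00033398 = 1.4381
Rt = 2200 * exp(1.4381) = 9268.0 ohm

9268.0 ohm


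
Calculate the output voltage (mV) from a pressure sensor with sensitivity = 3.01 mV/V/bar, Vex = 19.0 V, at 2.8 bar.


Output = sensitivity * Vex * P.
Vout = 3.01 * 19.0 * 2.8
Vout = 57.19 * 2.8
Vout = 160.13 mV

160.13 mV


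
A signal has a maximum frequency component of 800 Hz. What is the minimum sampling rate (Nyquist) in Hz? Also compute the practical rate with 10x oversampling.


By Nyquist theorem, fs_min = 2 * fmax.
fs_min = 2 * 800 = 1600 Hz
Practical rate = 10 * fs_min = 10 * 1600 = 16000 Hz

fs_min = 1600 Hz, fs_practical = 16000 Hz


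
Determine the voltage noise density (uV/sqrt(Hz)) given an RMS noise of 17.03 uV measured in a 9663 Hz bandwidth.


Noise spectral density = Vrms / sqrt(BW).
NSD = 17.03 / sqrt(9663)
NSD = 17.03 / 98.3006
NSD = 0.1732 uV/sqrt(Hz)

0.1732 uV/sqrt(Hz)


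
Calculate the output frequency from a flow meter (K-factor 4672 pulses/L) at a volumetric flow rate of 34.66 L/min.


Frequency = K * Q / 60 (converting L/min to L/s).
f = 4672 * 34.66 / 60
f = 161931.52 / 60
f = 2698.86 Hz

2698.86 Hz


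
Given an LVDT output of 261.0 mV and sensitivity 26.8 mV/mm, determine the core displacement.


Displacement = Vout / sensitivity.
d = 261.0 / 26.8
d = 9.739 mm

9.739 mm


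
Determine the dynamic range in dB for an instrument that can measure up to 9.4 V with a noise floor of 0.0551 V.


Dynamic range = 20 * log10(Vmax / Vnoise).
DR = 20 * log10(9.4 / 0.0551)
DR = 20 * log10(170.6)
DR = 44.64 dB

44.64 dB


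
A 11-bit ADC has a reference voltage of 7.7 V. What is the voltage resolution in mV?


The resolution (LSB) of an ADC is Vref / 2^n.
LSB = 7.7 / 2^11
LSB = 7.7 / 2048
LSB = 0.00375977 V = 3.75976562 mV

3.75976562 mV


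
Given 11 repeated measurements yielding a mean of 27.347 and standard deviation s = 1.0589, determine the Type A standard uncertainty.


The standard uncertainty for Type A evaluation is u = s / sqrt(n).
u = 1.0589 / sqrt(11)
u = 1.0589 / 3.3166
u = 0.3193

0.3193


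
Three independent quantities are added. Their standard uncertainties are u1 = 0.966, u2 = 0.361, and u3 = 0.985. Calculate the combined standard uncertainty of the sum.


For a sum of independent quantities, uc = sqrt(u1^2 + u2^2 + u3^2).
uc = sqrt(0.966^2 + 0.361^2 + 0.985^2)
uc = sqrt(0.933156 + 0.130321 + 0.970225)
uc = 1.4261

1.4261


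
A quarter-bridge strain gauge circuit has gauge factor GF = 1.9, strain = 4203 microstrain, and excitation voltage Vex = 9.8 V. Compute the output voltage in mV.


Quarter bridge output: Vout = (GF * epsilon * Vex) / 4.
Vout = (1.9 * 4203e-6 * 9.8) / 4
Vout = 0.07825986 / 4 V
Vout = 0.01956497 V = 19.565 mV

19.565 mV


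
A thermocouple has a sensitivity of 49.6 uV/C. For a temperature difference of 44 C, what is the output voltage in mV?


The thermocouple output V = sensitivity * dT.
V = 49.6 uV/C * 44 C
V = 2182.4 uV
V = 2.182 mV

2.182 mV


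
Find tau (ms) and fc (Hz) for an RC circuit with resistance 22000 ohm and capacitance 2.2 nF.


Time constant: tau = R * C.
tau = 22000 * 2.20e-09 = 4.84e-05 s
tau = 0.0484 ms
Cutoff frequency: fc = 1 / (2*pi*R*C).
fc = 1 / (2*pi*4.84e-05) = 3288.33 Hz

tau = 0.0484 ms, fc = 3288.33 Hz


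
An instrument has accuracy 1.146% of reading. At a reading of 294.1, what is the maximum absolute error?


Absolute error = (accuracy% / 100) * reading.
Error = (1.146 / 100) * 294.1
Error = 0.01146 * 294.1
Error = 3.3704

3.3704


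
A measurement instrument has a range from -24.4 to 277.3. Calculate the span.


Span = upper range - lower range.
Span = 277.3 - (-24.4)
Span = 301.7

301.7


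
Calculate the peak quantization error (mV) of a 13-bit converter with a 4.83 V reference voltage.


The maximum quantization error is +/- LSB/2.
LSB = Vref / 2^n = 4.83 / 8192 = 0.0005896 V
Max error = LSB / 2 = 0.0005896 / 2 = 0.0002948 V
Max error = 0.2948 mV

0.2948 mV


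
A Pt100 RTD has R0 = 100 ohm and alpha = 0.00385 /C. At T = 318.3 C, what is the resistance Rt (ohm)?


The RTD equation: Rt = R0 * (1 + alpha * T).
Rt = 100 * (1 + 0.00385 * 318.3)
Rt = 100 * (1 + 1.225455)
Rt = 100 * 2.225455
Rt = 222.546 ohm

222.546 ohm


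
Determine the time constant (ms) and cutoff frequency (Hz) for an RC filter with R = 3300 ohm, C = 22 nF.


Time constant: tau = R * C.
tau = 3300 * 2.20e-08 = 7.26e-05 s
tau = 0.0726 ms
Cutoff frequency: fc = 1 / (2*pi*R*C).
fc = 1 / (2*pi*7.26e-05) = 2192.22 Hz

tau = 0.0726 ms, fc = 2192.22 Hz


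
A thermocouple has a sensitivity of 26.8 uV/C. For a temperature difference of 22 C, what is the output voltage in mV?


The thermocouple output V = sensitivity * dT.
V = 26.8 uV/C * 22 C
V = 589.6 uV
V = 0.59 mV

0.59 mV


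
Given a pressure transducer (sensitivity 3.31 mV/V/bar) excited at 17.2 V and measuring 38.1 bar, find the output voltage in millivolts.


Output = sensitivity * Vex * P.
Vout = 3.31 * 17.2 * 38.1
Vout = 56.932 * 38.1
Vout = 2169.11 mV

2169.11 mV


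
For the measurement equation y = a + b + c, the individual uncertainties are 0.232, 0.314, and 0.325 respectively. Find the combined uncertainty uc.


For a sum of independent quantities, uc = sqrt(u1^2 + u2^2 + u3^2).
uc = sqrt(0.232^2 + 0.314^2 + 0.325^2)
uc = sqrt(0.053824 + 0.098596 + 0.105625)
uc = 0.508

0.508


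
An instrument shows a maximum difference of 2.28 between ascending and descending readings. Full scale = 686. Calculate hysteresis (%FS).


Hysteresis = (max difference / full scale) * 100%.
H = (2.28 / 686) * 100
H = 0.332 %FS

0.332 %FS


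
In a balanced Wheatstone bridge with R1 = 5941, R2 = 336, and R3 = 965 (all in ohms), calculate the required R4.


At balance: R1*R4 = R2*R3, so R4 = R2*R3/R1.
R4 = 336 * 965 / 5941
R4 = 324240 / 5941
R4 = 54.58 ohm

54.58 ohm


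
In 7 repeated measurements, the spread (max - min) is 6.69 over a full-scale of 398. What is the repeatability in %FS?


Repeatability = (spread / full scale) * 100%.
R = (6.69 / 398) * 100
R = 1.681 %FS

1.681 %FS


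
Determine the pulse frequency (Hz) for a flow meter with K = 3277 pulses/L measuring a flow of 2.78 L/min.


Frequency = K * Q / 60 (converting L/min to L/s).
f = 3277 * 2.78 / 60
f = 9110.06 / 60
f = 151.83 Hz

151.83 Hz


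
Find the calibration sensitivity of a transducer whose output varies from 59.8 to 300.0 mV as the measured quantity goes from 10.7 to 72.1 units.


Sensitivity = (y2 - y1) / (x2 - x1).
S = (300.0 - 59.8) / (72.1 - 10.7)
S = 240.2 / 61.4
S = 3.9121 mV/unit

3.9121 mV/unit


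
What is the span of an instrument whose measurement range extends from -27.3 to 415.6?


Span = upper range - lower range.
Span = 415.6 - (-27.3)
Span = 442.9

442.9


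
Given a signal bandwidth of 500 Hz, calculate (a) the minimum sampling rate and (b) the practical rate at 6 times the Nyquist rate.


By Nyquist theorem, fs_min = 2 * fmax.
fs_min = 2 * 500 = 1000 Hz
Practical rate = 6 * fs_min = 6 * 1000 = 6000 Hz

fs_min = 1000 Hz, fs_practical = 6000 Hz


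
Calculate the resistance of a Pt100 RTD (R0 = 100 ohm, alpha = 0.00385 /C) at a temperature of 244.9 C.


The RTD equation: Rt = R0 * (1 + alpha * T).
Rt = 100 * (1 + 0.00385 * 244.9)
Rt = 100 * (1 + 0.942865)
Rt = 100 * 1.942865
Rt = 194.287 ohm

194.287 ohm


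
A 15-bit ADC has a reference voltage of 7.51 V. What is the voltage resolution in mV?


The resolution (LSB) of an ADC is Vref / 2^n.
LSB = 7.51 / 2^15
LSB = 7.51 / 32768
LSB = 0.00022919 V = 0.22918701 mV

0.22918701 mV


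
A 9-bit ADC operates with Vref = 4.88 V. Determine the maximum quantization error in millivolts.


The maximum quantization error is +/- LSB/2.
LSB = Vref / 2^n = 4.88 / 512 = 0.00953125 V
Max error = LSB / 2 = 0.00953125 / 2 = 0.00476562 V
Max error = 4.7656 mV

4.7656 mV


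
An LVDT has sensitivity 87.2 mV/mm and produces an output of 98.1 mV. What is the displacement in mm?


Displacement = Vout / sensitivity.
d = 98.1 / 87.2
d = 1.125 mm

1.125 mm


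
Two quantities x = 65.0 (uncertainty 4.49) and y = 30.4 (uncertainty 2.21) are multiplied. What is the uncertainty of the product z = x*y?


For a product z = x*y, the relative uncertainty is:
uz/z = sqrt((ux/x)^2 + (uy/y)^2)
Relative uncertainties: ux/x = 4.49/65.0 = 0.069077
uy/y = 2.21/30.4 = 0.072697
z = 65.0 * 30.4 = 1976.0
uz = 1976.0 * sqrt(0.069077^2 + 0.072697^2) = 198.158

198.158


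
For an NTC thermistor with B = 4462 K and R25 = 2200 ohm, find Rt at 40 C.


NTC thermistor equation: Rt = R25 * exp(B * (1/T - 1/T25)).
T in Kelvin: 313.15 K, T25 = 298.15 K
1/T - 1/T25 = 1/313.15 - 1/298.15 = -0.00016066
B * (1/T - 1/T25) = 4462 * -0.00016066 = -0.7169
Rt = 2200 * exp(-0.7169) = 1074.2 ohm

1074.2 ohm


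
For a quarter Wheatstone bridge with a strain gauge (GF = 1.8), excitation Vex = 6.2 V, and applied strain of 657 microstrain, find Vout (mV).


Quarter bridge output: Vout = (GF * epsilon * Vex) / 4.
Vout = (1.8 * 657e-6 * 6.2) / 4
Vout = 0.00733212 / 4 V
Vout = 0.00183303 V = 1.833 mV

1.833 mV


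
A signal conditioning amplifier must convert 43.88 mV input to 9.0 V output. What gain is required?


Gain = Vout / Vin (converting to same units).
G = 9.0 V / 43.88 mV
G = 9000.0 mV / 43.88 mV
G = 205.1

205.1


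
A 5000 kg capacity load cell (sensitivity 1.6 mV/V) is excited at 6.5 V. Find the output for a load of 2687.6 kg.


Vout = rated_output * Vex * (load / capacity).
Vout = 1.6 * 6.5 * (2687.6 / 5000)
Vout = 1.6 * 6.5 * 0.53752
Vout = 5.59 mV

5.59 mV


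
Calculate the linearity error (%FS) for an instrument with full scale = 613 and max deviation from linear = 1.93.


Linearity error = (max deviation / full scale) * 100%.
Linearity = (1.93 / 613) * 100
Linearity = 0.315 %FS

0.315 %FS


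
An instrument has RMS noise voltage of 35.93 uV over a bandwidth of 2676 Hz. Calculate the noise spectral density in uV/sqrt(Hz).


Noise spectral density = Vrms / sqrt(BW).
NSD = 35.93 / sqrt(2676)
NSD = 35.93 / 51.7301
NSD = 0.6946 uV/sqrt(Hz)

0.6946 uV/sqrt(Hz)


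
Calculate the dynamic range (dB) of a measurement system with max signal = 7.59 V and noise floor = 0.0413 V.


Dynamic range = 20 * log10(Vmax / Vnoise).
DR = 20 * log10(7.59 / 0.0413)
DR = 20 * log10(183.78)
DR = 45.29 dB

45.29 dB


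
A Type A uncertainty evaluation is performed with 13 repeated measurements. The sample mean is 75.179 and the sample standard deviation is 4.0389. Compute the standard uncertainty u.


The standard uncertainty for Type A evaluation is u = s / sqrt(n).
u = 4.0389 / sqrt(13)
u = 4.0389 / 3.6056
u = 1.1202

1.1202


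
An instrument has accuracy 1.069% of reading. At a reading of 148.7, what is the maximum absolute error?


Absolute error = (accuracy% / 100) * reading.
Error = (1.069 / 100) * 148.7
Error = 0.01069 * 148.7
Error = 1.5896

1.5896


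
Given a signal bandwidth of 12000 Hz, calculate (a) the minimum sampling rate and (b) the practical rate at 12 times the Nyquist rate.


By Nyquist theorem, fs_min = 2 * fmax.
fs_min = 2 * 12000 = 24000 Hz
Practical rate = 12 * fs_min = 12 * 24000 = 288000 Hz

fs_min = 24000 Hz, fs_practical = 288000 Hz


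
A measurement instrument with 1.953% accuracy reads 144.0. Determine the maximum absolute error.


Absolute error = (accuracy% / 100) * reading.
Error = (1.953 / 100) * 144.0
Error = 0.01953 * 144.0
Error = 2.8123

2.8123


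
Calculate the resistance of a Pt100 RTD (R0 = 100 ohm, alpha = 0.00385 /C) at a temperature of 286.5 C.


The RTD equation: Rt = R0 * (1 + alpha * T).
Rt = 100 * (1 + 0.00385 * 286.5)
Rt = 100 * (1 + 1.103025)
Rt = 100 * 2.103025
Rt = 210.303 ohm

210.303 ohm


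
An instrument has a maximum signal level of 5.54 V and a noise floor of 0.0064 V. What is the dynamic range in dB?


Dynamic range = 20 * log10(Vmax / Vnoise).
DR = 20 * log10(5.54 / 0.0064)
DR = 20 * log10(865.62)
DR = 58.75 dB

58.75 dB
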